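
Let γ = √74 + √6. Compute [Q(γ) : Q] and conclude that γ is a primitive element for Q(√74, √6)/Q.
[Q(γ) : Q] = 4 (equivalently, Q(γ) = Q(√74, √6))

Obviously Q(γ) ⊆ Q(√74, √6), and [Q(√74, √6):Q] = 4 (since 74, 6 are distinct squarefree integers > 1 with 444 not a perfect square). To show equality we compute the minimal polynomial of γ. From γ = √74 + √6: γ^2 = 74 + 2√(444) + 6 = 80 + 2√(444), so γ^2 - 80 = 2√(444); squaring, (γ^2 - 80)^2 = 4·444, i.e. γ^4 - 160γ^2 + 6400 - 1776 = 0, i.e. γ^4 - 160γ^2 + 4624 = 0. So γ is a root of x^4 - 160x^2 + 4624. This polynomial is irreducible over Q: it has no rational root (each ±√74 ± √6 is irrational), and any factorization into two quadratics over Q would force √(444) ∈ Q (pairing opposite roots) or √74, √6 ∈ Q (other pairings), all impossible. Hence [Q(γ):Q] = 4 = [Q(√74, √6):Q], so Q(γ) = Q(√74, √6).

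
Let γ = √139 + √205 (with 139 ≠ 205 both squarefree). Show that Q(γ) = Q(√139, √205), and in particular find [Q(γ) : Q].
[Q(γ) : Q] = 4 (equivalently, Q(γ) = Q(√139, √205))

Obviously Q(γ) ⊆ Q(√139, √205), and [Q(√139, √205):Q] = 4 (since 139, 205 are distinct squarefree integers > 1 with 28495 not a perfect square). To show equality we compute the minimal polynomial of γ. From γ = √139 + √205: γ^2 = 139 + 2√(28495) + 205 = 344 + 2√(28495), so γ^2 - 344 = 2√(28495); squaring, (γ^2 - 344)^2 = 4·28495, i.e. γ^4 - 688γ^2 + 118336 - 113980 = 0, i.e. γ^4 - 688γ^2 + 4356 = 0. So γ is a root of x^4 - 688x^2 + 4356. This polynomial is irreducible over Q: it has no rational root (each ±√139 ± √205 is irrational), and any factorization into two quadratics over Q would force √(28495) ∈ Q (pairing opposite roots) or √139, √205 ∈ Q (other pairings), all impossible. Hence [Q(γ):Q] = 4 = [Q(√139, √205):Q], so Q(γ) = Q(√139, √205).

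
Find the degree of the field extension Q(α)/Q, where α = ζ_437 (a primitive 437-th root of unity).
[Q(α):Q] = 396

The minimal polynomial of ζ_437 over Q is the 437-th cyclotomic polynomial Φ_437(x), which is irreducible over Q and has degree φ(437) = 396. Hence [Q(α):Q] = φ(437) = 396.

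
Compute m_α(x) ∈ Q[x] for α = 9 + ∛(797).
m_α(x) = x^3 - 27x^2 + 243x - 1526

Set β = α - 9 = ∛(797), so β^3 = 797. Then (α - 9)^3 - 797 = 0, i.e. α is a root of g(x) = (x - 9)^3 - 797 = x^3 - 27x^2 + 243x - 1526. Since g(x) = h(x - 9) where h(x) = x^3 - 797, and h is irreducible over Q (because 797 is not a perfect cube, so h has no rational root, and a monic cubic with no rational root is irreducible), g is also irreducible (irreducibility is preserved under the substitution x → x - 9). Hence m_α(x) = x^3 - 27x^2 + 243x - 1526.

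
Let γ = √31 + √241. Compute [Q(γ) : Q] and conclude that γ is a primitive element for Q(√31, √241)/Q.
[Q(γ) : Q] = 4 (equivalently, Q(γ) = Q(√31, √241))

Obviously Q(γ) ⊆ Q(√31, √241), and [Q(√31, √241):Q] = 4 (since 31, 241 are distinct squarefree integers > 1 with 7471 not a perfect square). To show equality we compute the minimal polynomial of γ. From γ = √31 + √241: γ^2 = 31 + 2√(7471) + 241 = 272 + 2√(7471), so γ^2 - 272 = 2√(7471); squaring, (γ^2 - 272)^2 = 4·7471, i.e. γ^4 - 544γ^2 + 73984 - 29884 = 0, i.e. γ^4 - 544γ^2 + 44100 = 0. So γ is a root of x^4 - 544x^2 + 44100. This polynomial is irreducible over Q: it has no rational root (each ±√31 ± √241 is irrational), and any factorization into two quadratics over Q would force √(7471) ∈ Q (pairing opposite roots) or √31, √241 ∈ Q (other pairings), all impossible. Hence [Q(γ):Q] = 4 = [Q(√31, √241):Q], so Q(γ) = Q(√31, √241).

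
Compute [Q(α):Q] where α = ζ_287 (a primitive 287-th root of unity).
[Q(α):Q] = 240

The minimal polynomial of ζ_287 over Q is the 287-th cyclotomic polynomial Φ_287(x), which is irreducible over Q and has degree φ(287) = 240. Hence [Q(α):Q] = φ(287) = 240.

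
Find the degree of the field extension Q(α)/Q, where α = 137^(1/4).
[Q(α):Q] = 4

α is a root of x^4 - 137. By Eisenstein's criterion at the prime p = 137 (which divides the constant term 137 but p^2 = 18769 does not, since 137 is squarefree), x^4 - 137 is irreducible over Q. Hence [Q(α):Q] = 4.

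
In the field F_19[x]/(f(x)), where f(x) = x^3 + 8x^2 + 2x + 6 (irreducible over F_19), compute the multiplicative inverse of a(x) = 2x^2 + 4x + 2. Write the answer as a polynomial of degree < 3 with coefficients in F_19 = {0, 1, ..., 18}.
a(x)^(-1) ≡ 6x^2 + 10x + 6 (mod f(x))

Since f is irreducible over F_19, F_19[x]/(f) is a field and a(x) ≠ 0 has an inverse. Apply the extended Euclidean algorithm to f(x) and a(x) in F_19[x]: f(x) = (10x + 3)·a(x) + (8x);  a(x) = (5x + 10)·(8x) + (2). The last nonzero remainder is the constant 2 = gcd(f, a) in F_19. Back-substituting through the division chain expresses 2 = s(x)·a(x) + t(x)·f(x) with s(x) ≡ 12x^2 + x + 12 (mod f), so (12x^2 + x + 12)·a(x) ≡ 2 (mod f). Multiplying by 2^(-1) ≡ 10 in F_19 gives a(x)^(-1) ≡ 10·(12x^2 + x + 12) ≡ 6x^2 + 10x + 6 (mod f). Check: (2x^2 + 4x + 2)·(6x^2 + 10x + 6) = 12x^4 + 6x^3 + 7x^2 + 6x + 12 ≡ 1 (mod x^3 + 8x^2 + 2x + 6).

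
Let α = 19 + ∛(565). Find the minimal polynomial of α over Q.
m_α(x) = x^3 - 57x^2 + 1083x - 7424

Set β = α - 19 = ∛(565), so β^3 = 565. Then (α - 19)^3 - 565 = 0, i.e. α is a root of g(x) = (x - 19)^3 - 565 = x^3 - 57x^2 + 1083x - 7424. Since g(x) = h(x - 19) where h(x) = x^3 - 565, and h is irreducible over Q (because 565 is not a perfect cube, so h has no rational root, and a monic cubic with no rational root is irreducible), g is also irreducible (irreducibility is preserved under the substitution x → x - 19). Hence m_α(x) = x^3 - 57x^2 + 1083x - 7424.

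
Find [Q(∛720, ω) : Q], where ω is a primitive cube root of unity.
[Q(∛720, ω) : Q] = 6

[Q(∛720):Q] = 3 (min poly x^3 - 720, irreducible since 720 is not a perfect cube). [Q(ω):Q] = 2 (min poly x^2 + x + 1). Since Q(∛720) ⊂ R and ω ∉ R, we have ω ∉ Q(∛720), so x^2 + x + 1 remains irreducible over Q(∛720) and [Q(∛720, ω) : Q(∛720)] = 2. By the tower law, [Q(∛720, ω) : Q] = 3 · 2 = 6. (In fact Q(∛720, ω) is the splitting field of x^3 - 720 over Q.)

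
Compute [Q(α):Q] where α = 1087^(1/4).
[Q(α):Q] = 4

α is a root of x^4 - 1087. By Eisenstein's criterion at the prime p = 1087 (which divides the constant term 1087 but p^2 = 1181569 does not, since 1087 is squarefree), x^4 - 1087 is irreducible over Q. Hence [Q(α):Q] = 4.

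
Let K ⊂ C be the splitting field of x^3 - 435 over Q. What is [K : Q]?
[K : Q] = 6

The roots of x^3 - 435 are ∛435, ω∛435, ω^2∛435 where ω = e^(2πi/3) is a primitive cube root of unity, so K = Q(∛435, ω). Now [Q(∛435):Q] = 3 (since 435 is not a perfect cube, x^3 - 435 is irreducible) and [Q(ω):Q] = 2. Both 2 and 3 divide [K:Q], and [K:Q] ≤ 3·2 = 6, so [K:Q] = 6. (Equivalently: Q(∛435) ⊂ R but ω ∉ R, so [K : Q(∛435)] = 2.)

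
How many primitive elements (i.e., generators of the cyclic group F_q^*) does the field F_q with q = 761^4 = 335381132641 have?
There are φ(335381132640) = 79111323648 primitive elements

F_q^* is cyclic of order q - 1 = 335381132640. A cyclic group of order m has exactly φ(m) generators. Here m = 335381132640 = 2^5 · 3 · 5 · 17 · 19 · 127 · 17033, so the number of primitive elements is φ(335381132640) = 79111323648.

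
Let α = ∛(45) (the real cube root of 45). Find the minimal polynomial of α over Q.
m_α(x) = x^3 - 45

α satisfies α^3 = 45, so x^3 - 45 annihilates α. By the rational root test, a rational root p/q (in lowest terms) of x^3 - 45 would satisfy p^3 = 45 q^3, forcing q = 1 and p^3 = 45; but 45 is not a perfect cube, contradiction. A monic cubic over Q with no rational root is irreducible (any nontrivial factorization would include a linear factor). Hence x^3 - 45 is the minimal polynomial of α, and in particular [Q(α):Q] = 3.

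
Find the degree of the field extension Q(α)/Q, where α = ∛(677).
[Q(α):Q] = 3

The minimal polynomial of α is x^3 - 677, irreducible over Q since 677 is not a perfect cube (so x^3 - 677 has no rational root). Hence [Q(α):Q] = deg(m_α) = 3.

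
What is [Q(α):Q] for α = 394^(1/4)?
[Q(α):Q] = 4

α is a root of x^4 - 394. By Eisenstein's criterion at the prime p = 2 (which divides the constant term 394 but p^2 = 4 does not, since 394 is squarefree), x^4 - 394 is irreducible over Q. Hence [Q(α):Q] = 4.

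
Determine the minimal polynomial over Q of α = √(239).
m_α(x) = x^2 - 239

α satisfies α^2 - 239 = 0, so x^2 - 239 annihilates α. Since d = 239 is squarefree and ≠ 1, it is not a perfect square in Q, so x^2 - 239 has no rational root and is therefore irreducible over Q (a degree-2 polynomial over a field is irreducible iff it has no root). Hence m_α(x) = x^2 - 239.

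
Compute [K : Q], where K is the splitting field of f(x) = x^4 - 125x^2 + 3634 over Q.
[K : Q] = 4

Solving the quadratic in x^2: x^2 = (125 ± √(125^2 - 4·3634))/2 = (125 ± √1089)/2 = (125 ± 33)/2, giving x^2 = 79 or x^2 = 46. So f(x) = (x^2 - 79)(x^2 - 46) and the roots of f are ±√79, ±√46. Hence the splitting field is K = Q(√79, √46). Since 79 and 46 are distinct squarefree integers > 1, their product 3634 is not a perfect square, so √46 ∉ Q(√79). By the tower law [K:Q] = [Q(√79,√46):Q(√79)] · [Q(√79):Q] = 2 · 2 = 4.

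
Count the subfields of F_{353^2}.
F_{353^2} has 2 subfields

The subfields of F_{p^n} are exactly the fields F_{p^d} for d | n (each is the fixed field of the unique index-d subgroup of Gal(F_{p^n}/F_p) ≅ Z/nZ). The divisors of n = 2 are {1, 2}, giving 2 subfields: F_{353^1}, F_{353^2}.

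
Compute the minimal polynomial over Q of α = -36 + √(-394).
m_α(x) = x^2 + 72x + 1690

From α + 36 = √(-394), squaring gives (α + 36)^2 = -394, i.e. α^2 + 72α + 1296 = -394, so α^2 + 72α + 1690 = 0. The discriminant of x^2 + 72x + 1690 is (72)^2 - 4·(1690) = 5184 - 6760 = -1576, and 4·(-394) is not a perfect square in Q since -394 is squarefree and ≠ 1. Hence x^2 + 72x + 1690 is irreducible over Q and is the minimal polynomial of α.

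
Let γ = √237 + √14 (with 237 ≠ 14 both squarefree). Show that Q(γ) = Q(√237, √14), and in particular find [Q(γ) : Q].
[Q(γ) : Q] = 4 (equivalently, Q(γ) = Q(√237, √14))

Obviously Q(γ) ⊆ Q(√237, √14), and [Q(√237, √14):Q] = 4 (since 237, 14 are distinct squarefree integers > 1 with 3318 not a perfect square). To show equality we compute the minimal polynomial of γ. From γ = √237 + √14: γ^2 = 237 + 2√(3318) + 14 = 251 + 2√(3318), so γ^2 - 251 = 2√(3318); squaring, (γ^2 - 251)^2 = 4·3318, i.e. γ^4 - 502γ^2 + 63001 - 13272 = 0, i.e. γ^4 - 502γ^2 + 49729 = 0. So γ is a root of x^4 - 502x^2 + 49729. This polynomial is irreducible over Q: it has no rational root (each ±√237 ± √14 is irrational), and any factorization into two quadratics over Q would force √(3318) ∈ Q (pairing opposite roots) or √237, √14 ∈ Q (other pairings), all impossible. Hence [Q(γ):Q] = 4 = [Q(√237, √14):Q], so Q(γ) = Q(√237, √14).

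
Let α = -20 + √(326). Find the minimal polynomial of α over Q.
m_α(x) = x^2 + 40x + 74

From α + 20 = √(326), squaring gives (α + 20)^2 = 326, i.e. α^2 + 40α + 400 = 326, so α^2 + 40α + 74 = 0. The discriminant of x^2 + 40x + 74 is (40)^2 - 4·(74) = 1600 - 296 = 1304, and 4·(326) is not a perfect square in Q since 326 is squarefree and ≠ 1. Hence x^2 + 40x + 74 is irreducible over Q and is the minimal polynomial of α.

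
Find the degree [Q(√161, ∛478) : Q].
[Q(√161, ∛478) : Q] = 6

Let L = Q(√161, ∛478). Since Q(√161) ⊂ L and [Q(√161):Q] = 2, the tower law gives 2 | [L:Q]. Likewise Q(∛478) ⊂ L with [Q(∛478):Q] = 3 (because 478 is not a perfect cube), so 3 | [L:Q]. As gcd(2,3) = 1, [L:Q] is divisible by 6. Conversely L is generated over Q by √161 and ∛478, so [L:Q] ≤ 2·3 = 6. Therefore [Q(√161, ∛478) : Q] = 6.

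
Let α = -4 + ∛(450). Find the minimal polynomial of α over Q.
m_α(x) = x^3 + 12x^2 + 48x - 386

Set β = α + 4 = ∛(450), so β^3 = 450. Then (α + 4)^3 - 450 = 0, i.e. α is a root of g(x) = (x + 4)^3 - 450 = x^3 + 12x^2 + 48x - 386. Since g(x) = h(x + 4) where h(x) = x^3 - 450, and h is irreducible over Q (because 450 is not a perfect cube, so h has no rational root, and a monic cubic with no rational root is irreducible), g is also irreducible (irreducibility is preserved under the substitution x → x + 4). Hence m_α(x) = x^3 + 12x^2 + 48x - 386.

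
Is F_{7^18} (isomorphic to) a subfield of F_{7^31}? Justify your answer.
No: F_{7^18} is not a subfield of F_{7^31}

F_{p^m} embeds in F_{p^n} iff m | n. Here 18 ∤ 31 (since 31 = 1·18 + 13 with remainder 13 ≠ 0), so F_{7^18} is not a subfield of F_{7^31}. Equivalently: if it were, the tower law would give 18 = [F_{7^18}:F_7] dividing [F_{7^31}:F_7] = 31, contradiction.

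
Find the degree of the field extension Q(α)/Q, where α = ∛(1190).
[Q(α):Q] = 3

The minimal polynomial of α is x^3 - 1190, irreducible over Q since 1190 is not a perfect cube (so x^3 - 1190 has no rational root). Hence [Q(α):Q] = deg(m_α) = 3.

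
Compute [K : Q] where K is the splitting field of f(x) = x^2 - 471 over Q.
[K : Q] = 2

f(x) = x^2 - 471 factors as (x - √471)(x + √471). The splitting field is K = Q(√471). Since 471 is squarefree and > 1, it is not a perfect square, so x^2 - 471 is irreducible over Q and [Q(√471) : Q] = 2. Hence [K : Q] = 2.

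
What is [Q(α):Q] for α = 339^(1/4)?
[Q(α):Q] = 4

α is a root of x^4 - 339. By Eisenstein's criterion at the prime p = 3 (which divides the constant term 339 but p^2 = 9 does not, since 339 is squarefree), x^4 - 339 is irreducible over Q. Hence [Q(α):Q] = 4.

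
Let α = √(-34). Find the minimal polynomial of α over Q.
m_α(x) = x^2 + 34

α satisfies α^2 + 34 = 0, so x^2 + 34 annihilates α. Since d = -34 is squarefree and ≠ 1, it is not a perfect square in Q, so x^2 + 34 has no rational root and is therefore irreducible over Q (a degree-2 polynomial over a field is irreducible iff it has no root). Hence m_α(x) = x^2 + 34.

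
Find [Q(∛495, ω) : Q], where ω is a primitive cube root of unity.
[Q(∛495, ω) : Q] = 6

[Q(∛495):Q] = 3 (min poly x^3 - 495, irreducible since 495 is not a perfect cube). [Q(ω):Q] = 2 (min poly x^2 + x + 1). Since Q(∛495) ⊂ R and ω ∉ R, we have ω ∉ Q(∛495), so x^2 + x + 1 remains irreducible over Q(∛495) and [Q(∛495, ω) : Q(∛495)] = 2. By the tower law, [Q(∛495, ω) : Q] = 3 · 2 = 6. (In fact Q(∛495, ω) is the splitting field of x^3 - 495 over Q.)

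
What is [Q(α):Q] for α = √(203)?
[Q(α):Q] = 2

[Q(α):Q] equals the degree of the minimal polynomial of α. Here α^2 = 203 and x^2 - 203 is irreducible (d = 203 is squarefree, ≠ 1, hence not a square), so deg(m_α) = 2. Thus [Q(α):Q] = 2.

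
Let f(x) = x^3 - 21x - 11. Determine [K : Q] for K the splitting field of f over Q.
[K : Q] = 6

By the rational root test, any rational root of the monic integer polynomial f(x) = x^3 - 21x - 11 must be an integer dividing the constant term -11, i.e. one of ±{1, 11}. Evaluating: f(1) = -31, f(-1) = 9, f(11) = 1089, f(-11) = -1111; none is 0, so f has no rational root and is therefore irreducible over Q (a cubic with no linear factor over a field is irreducible). For an irreducible cubic, the Galois group is A_3 or S_3 according as the discriminant disc(f) = -4a^3 - 27b^2 = -4·(-21)^3 - 27·(-11)^2 = 33777 is or is not a square in Q. Here disc(f) = 33777 is not a perfect square in Q, so the Galois group of f over Q is not contained in A_3 and must be all of S_3. The splitting field has degree |S_3| = 6 over Q, so [K : Q] = 6.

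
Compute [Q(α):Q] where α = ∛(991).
[Q(α):Q] = 3

The minimal polynomial of α is x^3 - 991, irreducible over Q since 991 is not a perfect cube (so x^3 - 991 has no rational root). Hence [Q(α):Q] = deg(m_α) = 3.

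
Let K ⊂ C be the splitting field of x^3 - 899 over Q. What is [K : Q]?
[K : Q] = 6

The roots of x^3 - 899 are ∛899, ω∛899, ω^2∛899 where ω = e^(2πi/3) is a primitive cube root of unity, so K = Q(∛899, ω). Now [Q(∛899):Q] = 3 (since 899 is not a perfect cube, x^3 - 899 is irreducible) and [Q(ω):Q] = 2. Both 2 and 3 divide [K:Q], and [K:Q] ≤ 3·2 = 6, so [K:Q] = 6. (Equivalently: Q(∛899) ⊂ R but ω ∉ R, so [K : Q(∛899)] = 2.)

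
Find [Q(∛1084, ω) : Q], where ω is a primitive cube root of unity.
[Q(∛1084, ω) : Q] = 6

[Q(∛1084):Q] = 3 (min poly x^3 - 1084, irreducible since 1084 is not a perfect cube). [Q(ω):Q] = 2 (min poly x^2 + x + 1). Since Q(∛1084) ⊂ R and ω ∉ R, we have ω ∉ Q(∛1084), so x^2 + x + 1 remains irreducible over Q(∛1084) and [Q(∛1084, ω) : Q(∛1084)] = 2. By the tower law, [Q(∛1084, ω) : Q] = 3 · 2 = 6. (In fact Q(∛1084, ω) is the splitting field of x^3 - 1084 over Q.)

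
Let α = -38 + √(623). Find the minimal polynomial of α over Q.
m_α(x) = x^2 + 76x + 821

From α + 38 = √(623), squaring gives (α + 38)^2 = 623, i.e. α^2 + 76α + 1444 = 623, so α^2 + 76α + 821 = 0. The discriminant of x^2 + 76x + 821 is (76)^2 - 4·(821) = 5776 - 3284 = 2492, and 4·(623) is not a perfect square in Q since 623 is squarefree and ≠ 1. Hence x^2 + 76x + 821 is irreducible over Q and is the minimal polynomial of α.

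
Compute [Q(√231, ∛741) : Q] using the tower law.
[Q(√231, ∛741) : Q] = 6

Let L = Q(√231, ∛741). Since Q(√231) ⊂ L and [Q(√231):Q] = 2, the tower law gives 2 | [L:Q]. Likewise Q(∛741) ⊂ L with [Q(∛741):Q] = 3 (because 741 is not a perfect cube), so 3 | [L:Q]. As gcd(2,3) = 1, [L:Q] is divisible by 6. Conversely L is generated over Q by √231 and ∛741, so [L:Q] ≤ 2·3 = 6. Therefore [Q(√231, ∛741) : Q] = 6.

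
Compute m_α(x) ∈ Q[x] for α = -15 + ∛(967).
m_α(x) = x^3 + 45x^2 + 675x + 2408

Set β = α + 15 = ∛(967), so β^3 = 967. Then (α + 15)^3 - 967 = 0, i.e. α is a root of g(x) = (x + 15)^3 - 967 = x^3 + 45x^2 + 675x + 2408. Since g(x) = h(x + 15) where h(x) = x^3 - 967, and h is irreducible over Q (because 967 is not a perfect cube, so h has no rational root, and a monic cubic with no rational root is irreducible), g is also irreducible (irreducibility is preserved under the substitution x → x + 15). Hence m_α(x) = x^3 + 45x^2 + 675x + 2408.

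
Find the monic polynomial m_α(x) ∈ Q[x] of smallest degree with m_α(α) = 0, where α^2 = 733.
m_α(x) = x^2 - 733

α satisfies α^2 - 733 = 0, so x^2 - 733 annihilates α. Since d = 733 is squarefree and ≠ 1, it is not a perfect square in Q, so x^2 - 733 has no rational root and is therefore irreducible over Q (a degree-2 polynomial over a field is irreducible iff it has no root). Hence m_α(x) = x^2 - 733.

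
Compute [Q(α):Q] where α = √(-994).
[Q(α):Q] = 2

[Q(α):Q] equals the degree of the minimal polynomial of α. Here α^2 = -994 and x^2 + 994 is irreducible (d = -994 is squarefree, ≠ 1, hence not a square), so deg(m_α) = 2. Thus [Q(α):Q] = 2.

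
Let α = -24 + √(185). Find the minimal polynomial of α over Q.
m_α(x) = x^2 + 48x + 391

From α + 24 = √(185), squaring gives (α + 24)^2 = 185, i.e. α^2 + 48α + 576 = 185, so α^2 + 48α + 391 = 0. The discriminant of x^2 + 48x + 391 is (48)^2 - 4·(391) = 2304 - 1564 = 740, and 4·(185) is not a perfect square in Q since 185 is squarefree and ≠ 1. Hence x^2 + 48x + 391 is irreducible over Q and is the minimal polynomial of α.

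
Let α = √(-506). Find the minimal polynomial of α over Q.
m_α(x) = x^2 + 506

α satisfies α^2 + 506 = 0, so x^2 + 506 annihilates α. Since d = -506 is squarefree and ≠ 1, it is not a perfect square in Q, so x^2 + 506 has no rational root and is therefore irreducible over Q (a degree-2 polynomial over a field is irreducible iff it has no root). Hence m_α(x) = x^2 + 506.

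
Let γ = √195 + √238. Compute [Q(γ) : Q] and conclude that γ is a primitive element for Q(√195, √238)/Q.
[Q(γ) : Q] = 4 (equivalently, Q(γ) = Q(√195, √238))

Obviously Q(γ) ⊆ Q(√195, √238), and [Q(√195, √238):Q] = 4 (since 195, 238 are distinct squarefree integers > 1 with 46410 not a perfect square). To show equality we compute the minimal polynomial of γ. From γ = √195 + √238: γ^2 = 195 + 2√(46410) + 238 = 433 + 2√(46410), so γ^2 - 433 = 2√(46410); squaring, (γ^2 - 433)^2 = 4·46410, i.e. γ^4 - 866γ^2 + 187489 - 185640 = 0, i.e. γ^4 - 866γ^2 + 1849 = 0. So γ is a root of x^4 - 866x^2 + 1849. This polynomial is irreducible over Q: it has no rational root (each ±√195 ± √238 is irrational), and any factorization into two quadratics over Q would force √(46410) ∈ Q (pairing opposite roots) or √195, √238 ∈ Q (other pairings), all impossible. Hence [Q(γ):Q] = 4 = [Q(√195, √238):Q], so Q(γ) = Q(√195, √238).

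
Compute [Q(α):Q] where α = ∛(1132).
[Q(α):Q] = 3

The minimal polynomial of α is x^3 - 1132, irreducible over Q since 1132 is not a perfect cube (so x^3 - 1132 has no rational root). Hence [Q(α):Q] = deg(m_α) = 3.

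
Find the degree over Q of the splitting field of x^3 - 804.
[K : Q] = 6

The roots of x^3 - 804 are ∛804, ω∛804, ω^2∛804 where ω = e^(2πi/3) is a primitive cube root of unity, so K = Q(∛804, ω). Now [Q(∛804):Q] = 3 (since 804 is not a perfect cube, x^3 - 804 is irreducible) and [Q(ω):Q] = 2. Both 2 and 3 divide [K:Q], and [K:Q] ≤ 3·2 = 6, so [K:Q] = 6. (Equivalently: Q(∛804) ⊂ R but ω ∉ R, so [K : Q(∛804)] = 2.)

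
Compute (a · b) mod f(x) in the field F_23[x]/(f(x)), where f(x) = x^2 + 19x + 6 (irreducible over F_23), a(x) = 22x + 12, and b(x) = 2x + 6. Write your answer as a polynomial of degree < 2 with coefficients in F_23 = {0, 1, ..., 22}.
a · b ≡ 10x + 15 (mod f(x))

Multiply in F_23[x]: a(x)·b(x) = (22x + 12)·(2x + 6) = 21x^2 + 18x + 3. This has degree ≥ 2, so divide by f(x) over F_23: 21x^2 + 18x + 3 = (21)·(x^2 + 19x + 6) + (10x + 15). Hence a·b ≡ 10x + 15 (mod f). (F_23[x]/(f) is a field with 23^2 = 529 elements since f is irreducible of degree 2.)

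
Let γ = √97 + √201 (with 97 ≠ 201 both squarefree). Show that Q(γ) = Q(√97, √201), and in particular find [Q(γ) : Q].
[Q(γ) : Q] = 4 (equivalently, Q(γ) = Q(√97, √201))

Obviously Q(γ) ⊆ Q(√97, √201), and [Q(√97, √201):Q] = 4 (since 97, 201 are distinct squarefree integers > 1 with 19497 not a perfect square). To show equality we compute the minimal polynomial of γ. From γ = √97 + √201: γ^2 = 97 + 2√(19497) + 201 = 298 + 2√(19497), so γ^2 - 298 = 2√(19497); squaring, (γ^2 - 298)^2 = 4·19497, i.e. γ^4 - 596γ^2 + 88804 - 77988 = 0, i.e. γ^4 - 596γ^2 + 10816 = 0. So γ is a root of x^4 - 596x^2 + 10816. This polynomial is irreducible over Q: it has no rational root (each ±√97 ± √201 is irrational), and any factorization into two quadratics over Q would force √(19497) ∈ Q (pairing opposite roots) or √97, √201 ∈ Q (other pairings), all impossible. Hence [Q(γ):Q] = 4 = [Q(√97, √201):Q], so Q(γ) = Q(√97, √201).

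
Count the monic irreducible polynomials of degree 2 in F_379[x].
There are 71631 monic irreducible polynomials of degree 2 over F_379

Each element of F_{379^2} that lies in no proper subfield is a root of exactly one monic irreducible of degree 2 over F_379, and each such polynomial has 2 distinct roots in F_{379^2}. By Möbius inversion the count is N_379(2) = (1/2) Σ_{d|2} μ(2/d) · 379^d = (1/2)(μ(2)·379^1 + μ(1)·379^2) = 143262/2 = 71631.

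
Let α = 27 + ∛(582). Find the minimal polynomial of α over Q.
m_α(x) = x^3 - 81x^2 + 2187x - 20265

Set β = α - 27 = ∛(582), so β^3 = 582. Then (α - 27)^3 - 582 = 0, i.e. α is a root of g(x) = (x - 27)^3 - 582 = x^3 - 81x^2 + 2187x - 20265. Since g(x) = h(x - 27) where h(x) = x^3 - 582, and h is irreducible over Q (because 582 is not a perfect cube, so h has no rational root, and a monic cubic with no rational root is irreducible), g is also irreducible (irreducibility is preserved under the substitution x → x - 27). Hence m_α(x) = x^3 - 81x^2 + 2187x - 20265.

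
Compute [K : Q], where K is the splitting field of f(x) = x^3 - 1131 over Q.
[K : Q] = 6

The roots of x^3 - 1131 are ∛1131, ω∛1131, ω^2∛1131 where ω = e^(2πi/3) is a primitive cube root of unity, so K = Q(∛1131, ω). Now [Q(∛1131):Q] = 3 (since 1131 is not a perfect cube, x^3 - 1131 is irreducible) and [Q(ω):Q] = 2. Both 2 and 3 divide [K:Q], and [K:Q] ≤ 3·2 = 6, so [K:Q] = 6. (Equivalently: Q(∛1131) ⊂ R but ω ∉ R, so [K : Q(∛1131)] = 2.)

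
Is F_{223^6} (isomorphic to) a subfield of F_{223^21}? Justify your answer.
No: F_{223^6} is not a subfield of F_{223^21}

F_{p^m} embeds in F_{p^n} iff m | n. Here 6 ∤ 21 (since 21 = 3·6 + 3 with remainder 3 ≠ 0), so F_{223^6} is not a subfield of F_{223^21}. Equivalently: if it were, the tower law would give 6 = [F_{223^6}:F_223] dividing [F_{223^21}:F_223] = 21, contradiction.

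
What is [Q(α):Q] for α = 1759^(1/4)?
[Q(α):Q] = 4

α is a root of x^4 - 1759. By Eisenstein's criterion at the prime p = 1759 (which divides the constant term 1759 but p^2 = 3094081 does not, since 1759 is squarefree), x^4 - 1759 is irreducible over Q. Hence [Q(α):Q] = 4.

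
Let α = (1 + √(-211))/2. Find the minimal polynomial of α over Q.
m_α(x) = x^2 - x + 53

From 2α - 1 = √(-211), squaring gives (2α - 1)^2 = -211, i.e. 4α^2 - 4α + 1 = -211, so α^2 - α + (1 + 211)/4 = 0. Since -211 ≡ 1 (mod 4), (1 + 211)/4 = 53 ∈ Z. The polynomial x^2 - x + 53 has discriminant 1 - 4·(53) = -211, which is not a perfect square in Q (d = -211 is squarefree and ≠ 1), so x^2 - x + 53 is irreducible over Q. It is the minimal polynomial of α.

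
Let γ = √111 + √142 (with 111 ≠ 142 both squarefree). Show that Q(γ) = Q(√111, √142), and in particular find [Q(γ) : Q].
[Q(γ) : Q] = 4 (equivalently, Q(γ) = Q(√111, √142))

Obviously Q(γ) ⊆ Q(√111, √142), and [Q(√111, √142):Q] = 4 (since 111, 142 are distinct squarefree integers > 1 with 15762 not a perfect square). To show equality we compute the minimal polynomial of γ. From γ = √111 + √142: γ^2 = 111 + 2√(15762) + 142 = 253 + 2√(15762), so γ^2 - 253 = 2√(15762); squaring, (γ^2 - 253)^2 = 4·15762, i.e. γ^4 - 506γ^2 + 64009 - 63048 = 0, i.e. γ^4 - 506γ^2 + 961 = 0. So γ is a root of x^4 - 506x^2 + 961. This polynomial is irreducible over Q: it has no rational root (each ±√111 ± √142 is irrational), and any factorization into two quadratics over Q would force √(15762) ∈ Q (pairing opposite roots) or √111, √142 ∈ Q (other pairings), all impossible. Hence [Q(γ):Q] = 4 = [Q(√111, √142):Q], so Q(γ) = Q(√111, √142).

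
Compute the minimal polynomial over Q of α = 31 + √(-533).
m_α(x) = x^2 - 62x + 1494

From α - 31 = √(-533), squaring gives (α - 31)^2 = -533, i.e. α^2 - 62α + 961 = -533, so α^2 - 62α + 1494 = 0. The discriminant of x^2 - 62x + 1494 is (-62)^2 - 4·(1494) = 3844 - 5976 = -2132, and 4·(-533) is not a perfect square in Q since -533 is squarefree and ≠ 1. Hence x^2 - 62x + 1494 is irreducible over Q and is the minimal polynomial of α.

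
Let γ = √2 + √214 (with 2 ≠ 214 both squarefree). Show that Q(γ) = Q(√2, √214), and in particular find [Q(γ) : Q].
[Q(γ) : Q] = 4 (equivalently, Q(γ) = Q(√2, √214))

Obviously Q(γ) ⊆ Q(√2, √214), and [Q(√2, √214):Q] = 4 (since 2, 214 are distinct squarefree integers > 1 with 428 not a perfect square). To show equality we compute the minimal polynomial of γ. From γ = √2 + √214: γ^2 = 2 + 2√(428) + 214 = 216 + 2√(428), so γ^2 - 216 = 2√(428); squaring, (γ^2 - 216)^2 = 4·428, i.e. γ^4 - 432γ^2 + 46656 - 1712 = 0, i.e. γ^4 - 432γ^2 + 44944 = 0. So γ is a root of x^4 - 432x^2 + 44944. This polynomial is irreducible over Q: it has no rational root (each ±√2 ± √214 is irrational), and any factorization into two quadratics over Q would force √(428) ∈ Q (pairing opposite roots) or √2, √214 ∈ Q (other pairings), all impossible. Hence [Q(γ):Q] = 4 = [Q(√2, √214):Q], so Q(γ) = Q(√2, √214).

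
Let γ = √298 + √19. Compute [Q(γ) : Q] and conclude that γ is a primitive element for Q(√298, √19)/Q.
[Q(γ) : Q] = 4 (equivalently, Q(γ) = Q(√298, √19))

Obviously Q(γ) ⊆ Q(√298, √19), and [Q(√298, √19):Q] = 4 (since 298, 19 are distinct squarefree integers > 1 with 5662 not a perfect square). To show equality we compute the minimal polynomial of γ. From γ = √298 + √19: γ^2 = 298 + 2√(5662) + 19 = 317 + 2√(5662), so γ^2 - 317 = 2√(5662); squaring, (γ^2 - 317)^2 = 4·5662, i.e. γ^4 - 634γ^2 + 100489 - 22648 = 0, i.e. γ^4 - 634γ^2 + 77841 = 0. So γ is a root of x^4 - 634x^2 + 77841. This polynomial is irreducible over Q: it has no rational root (each ±√298 ± √19 is irrational), and any factorization into two quadratics over Q would force √(5662) ∈ Q (pairing opposite roots) or √298, √19 ∈ Q (other pairings), all impossible. Hence [Q(γ):Q] = 4 = [Q(√298, √19):Q], so Q(γ) = Q(√298, √19).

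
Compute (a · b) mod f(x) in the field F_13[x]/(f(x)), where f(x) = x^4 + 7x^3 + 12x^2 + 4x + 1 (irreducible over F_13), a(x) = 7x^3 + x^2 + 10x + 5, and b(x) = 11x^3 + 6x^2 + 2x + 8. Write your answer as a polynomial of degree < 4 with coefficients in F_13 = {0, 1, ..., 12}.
a · b ≡ 12x^3 + 9x^2 + 11x + 6 (mod f(x))

Multiply in F_13[x]: a(x)·b(x) = (7x^3 + x^2 + 10x + 5)·(11x^3 + 6x^2 + 2x + 8) = 12x^6 + x^5 + 4x^3 + 6x^2 + 12x + 1. This has degree ≥ 4, so divide by f(x) over F_13: 12x^6 + x^5 + 4x^3 + 6x^2 + 12x + 1 = (12x^2 + 8x + 8)·(x^4 + 7x^3 + 12x^2 + 4x + 1) + (12x^3 + 9x^2 + 11x + 6). Hence a·b ≡ 12x^3 + 9x^2 + 11x + 6 (mod f). (F_13[x]/(f) is a field with 13^4 = 28561 elements since f is irreducible of degree 4.)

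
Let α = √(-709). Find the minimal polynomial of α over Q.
m_α(x) = x^2 + 709

α satisfies α^2 + 709 = 0, so x^2 + 709 annihilates α. Since d = -709 is squarefree and ≠ 1, it is not a perfect square in Q, so x^2 + 709 has no rational root and is therefore irreducible over Q (a degree-2 polynomial over a field is irreducible iff it has no root). Hence m_α(x) = x^2 + 709.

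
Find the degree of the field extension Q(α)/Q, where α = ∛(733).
[Q(α):Q] = 3

The minimal polynomial of α is x^3 - 733, irreducible over Q since 733 is not a perfect cube (so x^3 - 733 has no rational root). Hence [Q(α):Q] = deg(m_α) = 3.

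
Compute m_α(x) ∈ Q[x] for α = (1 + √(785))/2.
m_α(x) = x^2 - x - 196

From 2α - 1 = √(785), squaring gives (2α - 1)^2 = 785, i.e. 4α^2 - 4α + 1 = 785, so α^2 - α + (1 - 785)/4 = 0. Since 785 ≡ 1 (mod 4), (1 - 785)/4 = -196 ∈ Z. The polynomial x^2 - x - 196 has discriminant 1 - 4·(-196) = 785, which is not a perfect square in Q (d = 785 is squarefree and ≠ 1), so x^2 - x - 196 is irreducible over Q. It is the minimal polynomial of α.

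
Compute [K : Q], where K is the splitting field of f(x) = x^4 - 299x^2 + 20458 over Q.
[K : Q] = 4

Solving the quadratic in x^2: x^2 = (299 ± √(299^2 - 4·20458))/2 = (299 ± √7569)/2 = (299 ± 87)/2, giving x^2 = 106 or x^2 = 193. So f(x) = (x^2 - 106)(x^2 - 193) and the roots of f are ±√106, ±√193. Hence the splitting field is K = Q(√106, √193). Since 106 and 193 are distinct squarefree integers > 1, their product 20458 is not a perfect square, so √193 ∉ Q(√106). By the tower law [K:Q] = [Q(√106,√193):Q(√106)] · [Q(√106):Q] = 2 · 2 = 4.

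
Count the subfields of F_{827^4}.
F_{827^4} has 3 subfields

The subfields of F_{p^n} are exactly the fields F_{p^d} for d | n (each is the fixed field of the unique index-d subgroup of Gal(F_{p^n}/F_p) ≅ Z/nZ). The divisors of n = 4 are {1, 2, 4}, giving 3 subfields: F_{827^1}, F_{827^2}, F_{827^4}.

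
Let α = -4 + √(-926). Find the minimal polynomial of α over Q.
m_α(x) = x^2 + 8x + 942

From α + 4 = √(-926), squaring gives (α + 4)^2 = -926, i.e. α^2 + 8α + 16 = -926, so α^2 + 8α + 942 = 0. The discriminant of x^2 + 8x + 942 is (8)^2 - 4·(942) = 64 - 3768 = -3704, and 4·(-926) is not a perfect square in Q since -926 is squarefree and ≠ 1. Hence x^2 + 8x + 942 is irreducible over Q and is the minimal polynomial of α.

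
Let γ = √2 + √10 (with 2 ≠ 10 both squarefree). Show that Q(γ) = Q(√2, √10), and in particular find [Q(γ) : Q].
[Q(γ) : Q] = 4 (equivalently, Q(γ) = Q(√2, √10))

Obviously Q(γ) ⊆ Q(√2, √10), and [Q(√2, √10):Q] = 4 (since 2, 10 are distinct squarefree integers > 1 with 20 not a perfect square). To show equality we compute the minimal polynomial of γ. From γ = √2 + √10: γ^2 = 2 + 2√(20) + 10 = 12 + 2√(20), so γ^2 - 12 = 2√(20); squaring, (γ^2 - 12)^2 = 4·20, i.e. γ^4 - 24γ^2 + 144 - 80 = 0, i.e. γ^4 - 24γ^2 + 64 = 0. So γ is a root of x^4 - 24x^2 + 64. This polynomial is irreducible over Q: it has no rational root (each ±√2 ± √10 is irrational), and any factorization into two quadratics over Q would force √(20) ∈ Q (pairing opposite roots) or √2, √10 ∈ Q (other pairings), all impossible. Hence [Q(γ):Q] = 4 = [Q(√2, √10):Q], so Q(γ) = Q(√2, √10).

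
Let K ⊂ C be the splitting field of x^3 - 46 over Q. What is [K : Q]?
[K : Q] = 6

The roots of x^3 - 46 are ∛46, ω∛46, ω^2∛46 where ω = e^(2πi/3) is a primitive cube root of unity, so K = Q(∛46, ω). Now [Q(∛46):Q] = 3 (since 46 is not a perfect cube, x^3 - 46 is irreducible) and [Q(ω):Q] = 2. Both 2 and 3 divide [K:Q], and [K:Q] ≤ 3·2 = 6, so [K:Q] = 6. (Equivalently: Q(∛46) ⊂ R but ω ∉ R, so [K : Q(∛46)] = 2.)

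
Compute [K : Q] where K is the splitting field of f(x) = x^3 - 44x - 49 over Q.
[K : Q] = 6

By the rational root test, any rational root of the monic integer polynomial f(x) = x^3 - 44x - 49 must be an integer dividing the constant term -49, i.e. one of ±{1, 7, 49}. Evaluating: f(1) = -92, f(-1) = -6, f(7) = -14, f(-7) = -84, f(49) = 115444, f(-49) = -115542; none is 0, so f has no rational root and is therefore irreducible over Q (a cubic with no linear factor over a field is irreducible). For an irreducible cubic, the Galois group is A_3 or S_3 according as the discriminant disc(f) = -4a^3 - 27b^2 = -4·(-44)^3 - 27·(-49)^2 = 275909 is or is not a square in Q. Here disc(f) = 275909 is not a perfect square in Q, so the Galois group of f over Q is not contained in A_3 and must be all of S_3. The splitting field has degree |S_3| = 6 over Q, so [K : Q] = 6.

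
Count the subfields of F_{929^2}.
F_{929^2} has 2 subfields

The subfields of F_{p^n} are exactly the fields F_{p^d} for d | n (each is the fixed field of the unique index-d subgroup of Gal(F_{p^n}/F_p) ≅ Z/nZ). The divisors of n = 2 are {1, 2}, giving 2 subfields: F_{929^1}, F_{929^2}.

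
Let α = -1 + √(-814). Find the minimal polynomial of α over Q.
m_α(x) = x^2 + 2x + 815

From α + 1 = √(-814), squaring gives (α + 1)^2 = -814, i.e. α^2 + 2α + 1 = -814, so α^2 + 2α + 815 = 0. The discriminant of x^2 + 2x + 815 is (2)^2 - 4·(815) = 4 - 3260 = -3256, and 4·(-814) is not a perfect square in Q since -814 is squarefree and ≠ 1. Hence x^2 + 2x + 815 is irreducible over Q and is the minimal polynomial of α.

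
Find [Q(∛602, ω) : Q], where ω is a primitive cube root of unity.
[Q(∛602, ω) : Q] = 6

[Q(∛602):Q] = 3 (min poly x^3 - 602, irreducible since 602 is not a perfect cube). [Q(ω):Q] = 2 (min poly x^2 + x + 1). Since Q(∛602) ⊂ R and ω ∉ R, we have ω ∉ Q(∛602), so x^2 + x + 1 remains irreducible over Q(∛602) and [Q(∛602, ω) : Q(∛602)] = 2. By the tower law, [Q(∛602, ω) : Q] = 3 · 2 = 6. (In fact Q(∛602, ω) is the splitting field of x^3 - 602 over Q.)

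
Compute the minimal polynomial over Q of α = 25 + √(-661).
m_α(x) = x^2 - 50x + 1286

From α - 25 = √(-661), squaring gives (α - 25)^2 = -661, i.e. α^2 - 50α + 625 = -661, so α^2 - 50α + 1286 = 0. The discriminant of x^2 - 50x + 1286 is (-50)^2 - 4·(1286) = 2500 - 5144 = -2644, and 4·(-661) is not a perfect square in Q since -661 is squarefree and ≠ 1. Hence x^2 - 50x + 1286 is irreducible over Q and is the minimal polynomial of α.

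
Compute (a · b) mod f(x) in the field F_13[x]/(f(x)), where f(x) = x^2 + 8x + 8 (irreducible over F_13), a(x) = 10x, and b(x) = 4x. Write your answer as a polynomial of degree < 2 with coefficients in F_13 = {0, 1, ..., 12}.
a · b ≡ 5x + 5 (mod f(x))

Multiply in F_13[x]: a(x)·b(x) = (10x)·(4x) = x^2. This has degree ≥ 2, so divide by f(x) over F_13: x^2 = (1)·(x^2 + 8x + 8) + (5x + 5). Hence a·b ≡ 5x + 5 (mod f). (F_13[x]/(f) is a field with 13^2 = 169 elements since f is irreducible of degree 2.)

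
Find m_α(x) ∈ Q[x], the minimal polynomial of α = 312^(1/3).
m_α(x) = x^3 - 312

α satisfies α^3 = 312, so x^3 - 312 annihilates α. By the rational root test, a rational root p/q (in lowest terms) of x^3 - 312 would satisfy p^3 = 312 q^3, forcing q = 1 and p^3 = 312; but 312 is not a perfect cube, contradiction. A monic cubic over Q with no rational root is irreducible (any nontrivial factorization would include a linear factor). Hence x^3 - 312 is the minimal polynomial of α, and in particular [Q(α):Q] = 3.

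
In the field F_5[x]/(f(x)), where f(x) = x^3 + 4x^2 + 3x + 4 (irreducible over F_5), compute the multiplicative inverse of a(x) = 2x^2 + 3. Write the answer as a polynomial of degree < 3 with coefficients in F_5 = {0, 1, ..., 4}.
a(x)^(-1) ≡ 4x^2 + 3x + 4 (mod f(x))

Since f is irreducible over F_5, F_5[x]/(f) is a field and a(x) ≠ 0 has an inverse. Apply the extended Euclidean algorithm to f(x) and a(x) in F_5[x]: f(x) = (3x + 2)·a(x) + (4x + 3);  a(x) = (3x + 4)·(4x + 3) + (1). The last nonzero remainder is the constant 1 = gcd(f, a) in F_5. Back-substituting through the division chain expresses 1 = s(x)·a(x) + t(x)·f(x) with s(x) ≡ 4x^2 + 3x + 4 (mod f), so a(x)^(-1) ≡ s(x) = 4x^2 + 3x + 4 (mod f). Check: (2x^2 + 3)·(4x^2 + 3x + 4) = 3x^4 + x^3 + 4x + 2 ≡ 1 (mod x^3 + 4x^2 + 3x + 4).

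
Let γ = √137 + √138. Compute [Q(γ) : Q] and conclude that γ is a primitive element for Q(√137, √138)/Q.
[Q(γ) : Q] = 4 (equivalently, Q(γ) = Q(√137, √138))

Obviously Q(γ) ⊆ Q(√137, √138), and [Q(√137, √138):Q] = 4 (since 137, 138 are distinct squarefree integers > 1 with 18906 not a perfect square). To show equality we compute the minimal polynomial of γ. From γ = √137 + √138: γ^2 = 137 + 2√(18906) + 138 = 275 + 2√(18906), so γ^2 - 275 = 2√(18906); squaring, (γ^2 - 275)^2 = 4·18906, i.e. γ^4 - 550γ^2 + 75625 - 75624 = 0, i.e. γ^4 - 550γ^2 + 1 = 0. So γ is a root of x^4 - 550x^2 + 1. This polynomial is irreducible over Q: it has no rational root (each ±√137 ± √138 is irrational), and any factorization into two quadratics over Q would force √(18906) ∈ Q (pairing opposite roots) or √137, √138 ∈ Q (other pairings), all impossible. Hence [Q(γ):Q] = 4 = [Q(√137, √138):Q], so Q(γ) = Q(√137, √138).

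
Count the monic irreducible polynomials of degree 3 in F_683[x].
There are 106203768 monic irreducible polynomials of degree 3 over F_683

Each element of F_{683^3} that lies in no proper subfield is a root of exactly one monic irreducible of degree 3 over F_683, and each such polynomial has 3 distinct roots in F_{683^3}. By Möbius inversion the count is N_683(3) = (1/3) Σ_{d|3} μ(3/d) · 683^d = (1/3)(μ(3)·683^1 + μ(1)·683^3) = 318611304/3 = 106203768.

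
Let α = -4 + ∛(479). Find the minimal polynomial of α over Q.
m_α(x) = x^3 + 12x^2 + 48x - 415

Set β = α + 4 = ∛(479), so β^3 = 479. Then (α + 4)^3 - 479 = 0, i.e. α is a root of g(x) = (x + 4)^3 - 479 = x^3 + 12x^2 + 48x - 415. Since g(x) = h(x + 4) where h(x) = x^3 - 479, and h is irreducible over Q (because 479 is not a perfect cube, so h has no rational root, and a monic cubic with no rational root is irreducible), g is also irreducible (irreducibility is preserved under the substitution x → x + 4). Hence m_α(x) = x^3 + 12x^2 + 48x - 415.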